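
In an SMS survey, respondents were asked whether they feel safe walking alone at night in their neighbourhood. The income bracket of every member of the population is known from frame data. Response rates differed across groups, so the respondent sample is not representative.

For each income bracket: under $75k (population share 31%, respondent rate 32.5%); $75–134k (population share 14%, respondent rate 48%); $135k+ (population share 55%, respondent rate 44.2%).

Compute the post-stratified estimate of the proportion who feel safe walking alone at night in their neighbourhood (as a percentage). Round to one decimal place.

41.1%

Post-stratification weights by population share, not respondent share:
  under $75k: 0.31 × 32.5 = 10.075
  $75–134k: 0.14 × 48 = 6.72
  $135k+: 0.55 × 44.2 = 24.31
Post-stratified estimate = 41.105 → 41.1%.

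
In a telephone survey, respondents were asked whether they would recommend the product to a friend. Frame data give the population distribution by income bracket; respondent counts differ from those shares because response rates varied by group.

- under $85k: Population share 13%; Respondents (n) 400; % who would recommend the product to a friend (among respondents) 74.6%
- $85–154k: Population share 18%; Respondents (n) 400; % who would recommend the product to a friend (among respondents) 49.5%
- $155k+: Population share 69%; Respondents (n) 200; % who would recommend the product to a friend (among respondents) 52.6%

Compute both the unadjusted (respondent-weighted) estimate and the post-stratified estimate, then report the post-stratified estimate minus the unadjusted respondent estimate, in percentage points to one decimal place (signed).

-5.3 percentage points

Unadjusted (pooled respondent) estimate weights by respondent counts:
  (400/1000)×74.6 + (400/1000)×49.5 + (200/1000)×52.6 = 60.16%
Post-stratified estimate weights by population shares:
  0.13×74.6 + 0.18×49.5 + 0.69×52.6 = 54.902%
Difference = 54.902 − 60.16 = -5.258 pp.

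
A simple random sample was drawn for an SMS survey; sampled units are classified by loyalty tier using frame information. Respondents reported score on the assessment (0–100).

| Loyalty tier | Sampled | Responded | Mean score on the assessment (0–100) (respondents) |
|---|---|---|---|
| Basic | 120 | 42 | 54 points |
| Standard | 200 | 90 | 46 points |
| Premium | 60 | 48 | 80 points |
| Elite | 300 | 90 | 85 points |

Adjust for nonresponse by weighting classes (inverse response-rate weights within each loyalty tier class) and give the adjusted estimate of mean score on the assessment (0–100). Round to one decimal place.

67.6

Class response rates: Basic 42/120 = 35%, Standard 90/200 = 45%, Premium 48/60 = 80%, Elite 90/300 = 30%.
Each respondent's weight = sampled/responded in their class; summing within a class gives n_sampled, so:
  Basic: 120 × 54 = 6480
  Standard: 200 × 46 = 9200
  Premium: 60 × 80 = 4800
  Elite: 300 × 85 = 25,500
Adjusted estimate = 45,980 / 680 = 67.6176 → 67.6.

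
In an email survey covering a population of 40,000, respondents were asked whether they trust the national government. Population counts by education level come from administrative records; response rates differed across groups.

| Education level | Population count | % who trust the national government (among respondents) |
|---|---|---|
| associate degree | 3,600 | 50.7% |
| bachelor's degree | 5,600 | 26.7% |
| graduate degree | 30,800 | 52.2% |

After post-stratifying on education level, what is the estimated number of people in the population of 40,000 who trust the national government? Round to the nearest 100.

Apply each group's respondent rate to its population count:
  associate degree: 3,600 × 50.7% = 1825.2
  bachelor's degree: 5,600 × 26.7% = 1495.2
  graduate degree: 30,800 × 52.2% = 16077.6
Estimated total = 19,398 → 19,400.

19,400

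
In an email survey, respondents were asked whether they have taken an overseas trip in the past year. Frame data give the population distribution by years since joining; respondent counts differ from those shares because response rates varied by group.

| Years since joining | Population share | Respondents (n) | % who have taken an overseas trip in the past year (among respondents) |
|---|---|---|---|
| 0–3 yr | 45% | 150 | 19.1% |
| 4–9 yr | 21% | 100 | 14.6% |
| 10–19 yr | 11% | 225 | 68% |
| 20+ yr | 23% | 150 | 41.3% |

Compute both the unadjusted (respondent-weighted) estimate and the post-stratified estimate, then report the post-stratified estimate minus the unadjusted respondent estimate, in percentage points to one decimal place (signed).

Naive respondent-only estimate (weights = respondent counts):
  (150/625)×19.1 + (100/625)×14.6 + (225/625)×68 + (150/625)×41.3 = 41.312%
Post-stratifying to population shares instead:
  0.45×19.1 + 0.21×14.6 + 0.11×68 + 0.23×41.3 = 28.64%
Difference = 28.64 − 41.312 = -12.672 pp.

-12.7 percentage points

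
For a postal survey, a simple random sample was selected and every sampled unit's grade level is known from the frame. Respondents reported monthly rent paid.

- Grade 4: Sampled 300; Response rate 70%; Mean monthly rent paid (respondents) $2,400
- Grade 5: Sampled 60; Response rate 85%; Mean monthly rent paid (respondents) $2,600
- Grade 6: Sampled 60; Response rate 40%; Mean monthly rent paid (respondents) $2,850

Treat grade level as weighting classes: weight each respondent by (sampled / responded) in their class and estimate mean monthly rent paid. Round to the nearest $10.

$2,490

Weighting each respondent by the inverse class response rate inflates each class back to its sampled size, so the class weight is n_sampled:
  Grade 4: 300 × 2400 = 720,000
  Grade 5: 60 × 2600 = 156,000
  Grade 6: 60 × 2850 = 171,000
Adjusted estimate = 1,047,000 / 420 = 2492.86 → $2,490.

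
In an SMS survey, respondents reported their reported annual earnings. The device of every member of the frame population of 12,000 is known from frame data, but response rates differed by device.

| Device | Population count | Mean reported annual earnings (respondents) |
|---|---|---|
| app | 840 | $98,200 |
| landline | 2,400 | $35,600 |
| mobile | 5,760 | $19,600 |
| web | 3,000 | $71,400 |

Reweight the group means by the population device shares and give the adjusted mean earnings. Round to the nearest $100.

$41,300

Each cell contributes population-share × respondent value:
  app: (840/12,000) × 98,200 = 6874
  landline: (2,400/12,000) × 35,600 = 7120
  mobile: (5,760/12,000) × 19,600 = 9408
  web: (3,000/12,000) × 71,400 = 17,850
Post-stratified estimate = 41,252 → $41,300.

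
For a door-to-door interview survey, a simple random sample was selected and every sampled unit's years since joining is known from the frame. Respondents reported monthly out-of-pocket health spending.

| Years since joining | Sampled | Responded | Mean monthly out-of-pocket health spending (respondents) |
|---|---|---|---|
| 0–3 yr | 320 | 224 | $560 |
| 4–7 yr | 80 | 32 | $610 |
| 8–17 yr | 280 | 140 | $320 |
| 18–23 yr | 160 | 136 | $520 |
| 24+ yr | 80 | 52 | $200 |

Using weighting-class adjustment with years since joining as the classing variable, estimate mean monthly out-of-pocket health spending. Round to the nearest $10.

Response rates by class: 0–3 yr 224/320 = 70%, 4–7 yr 32/80 = 40%, 8–17 yr 140/280 = 50%, 18–23 yr 136/160 = 85%, 24+ yr 52/80 = 65%.
Inverse-response-rate weighting restores each class to its sampled count, so class totals weight by n_sampled:
  0–3 yr: 320 × 560 = 179,200
  4–7 yr: 80 × 610 = 48,800
  8–17 yr: 280 × 320 = 89,600
  18–23 yr: 160 × 520 = 83,200
  24+ yr: 80 × 200 = 16,000
Adjusted estimate = 416,800 / 920 = 453.043 → $450.

$450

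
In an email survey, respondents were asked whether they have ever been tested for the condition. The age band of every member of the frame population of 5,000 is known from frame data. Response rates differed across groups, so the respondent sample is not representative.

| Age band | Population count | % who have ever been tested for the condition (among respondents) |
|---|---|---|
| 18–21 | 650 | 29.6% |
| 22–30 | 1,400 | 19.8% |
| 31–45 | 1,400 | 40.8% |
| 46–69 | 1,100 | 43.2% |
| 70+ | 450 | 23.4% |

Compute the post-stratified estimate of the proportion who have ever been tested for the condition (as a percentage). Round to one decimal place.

32.4%

Weight each group's respondent value by its population share:
  18–21: (650/5,000) × 29.6 = 3.848
  22–30: (1,400/5,000) × 19.8 = 5.544
  31–45: (1,400/5,000) × 40.8 = 11.424
  46–69: (1,100/5,000) × 43.2 = 9.504
  70+: (450/5,000) × 23.4 = 2.106
Post-stratified estimate = 32.426 → 32.4%.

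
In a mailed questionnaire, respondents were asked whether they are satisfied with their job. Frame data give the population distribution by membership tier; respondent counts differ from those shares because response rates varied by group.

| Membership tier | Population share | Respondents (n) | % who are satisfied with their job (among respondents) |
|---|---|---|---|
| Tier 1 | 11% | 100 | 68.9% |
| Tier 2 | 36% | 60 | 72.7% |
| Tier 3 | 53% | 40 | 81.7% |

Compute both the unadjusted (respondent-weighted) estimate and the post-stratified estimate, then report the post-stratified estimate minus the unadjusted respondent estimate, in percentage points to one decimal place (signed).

Without adjustment, the pooled respondent share is:
  (100/200)×68.9 + (60/200)×72.7 + (40/200)×81.7 = 72.6%
Post-stratified estimate weights by population shares:
  0.11×68.9 + 0.36×72.7 + 0.53×81.7 = 77.052%
Difference = 77.052 − 72.6 = 4.452 pp.

+4.5 percentage points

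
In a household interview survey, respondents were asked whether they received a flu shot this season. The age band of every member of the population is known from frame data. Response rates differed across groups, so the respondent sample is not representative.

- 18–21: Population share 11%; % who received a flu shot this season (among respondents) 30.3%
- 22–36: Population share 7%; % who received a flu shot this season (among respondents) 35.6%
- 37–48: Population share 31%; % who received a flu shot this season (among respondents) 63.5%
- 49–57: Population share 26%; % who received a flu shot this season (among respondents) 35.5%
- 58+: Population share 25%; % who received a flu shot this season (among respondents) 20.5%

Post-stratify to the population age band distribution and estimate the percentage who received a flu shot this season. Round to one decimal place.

39.9%

Weight each group's respondent value by its population share:
  18–21: 0.11 × 30.3 = 3.333
  22–36: 0.07 × 35.6 = 2.492
  37–48: 0.31 × 63.5 = 19.685
  49–57: 0.26 × 35.5 = 9.23
  58+: 0.25 × 20.5 = 5.125
Post-stratified estimate = 39.865 → 39.9%.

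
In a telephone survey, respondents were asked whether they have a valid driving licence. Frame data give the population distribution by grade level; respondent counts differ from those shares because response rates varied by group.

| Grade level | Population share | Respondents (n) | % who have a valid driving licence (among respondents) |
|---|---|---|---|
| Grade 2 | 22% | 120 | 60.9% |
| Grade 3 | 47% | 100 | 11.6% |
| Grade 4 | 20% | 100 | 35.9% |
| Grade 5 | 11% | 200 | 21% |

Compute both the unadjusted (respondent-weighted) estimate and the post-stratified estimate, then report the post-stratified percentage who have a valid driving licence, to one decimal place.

28.3%

Naive respondent-only estimate (weights = respondent counts):
  (120/520)×60.9 + (100/520)×11.6 + (100/520)×35.9 + (200/520)×21 = 31.2654%
Reweighting by population grade level shares:
  0.22×60.9 + 0.47×11.6 + 0.2×35.9 + 0.11×21 = 28.34%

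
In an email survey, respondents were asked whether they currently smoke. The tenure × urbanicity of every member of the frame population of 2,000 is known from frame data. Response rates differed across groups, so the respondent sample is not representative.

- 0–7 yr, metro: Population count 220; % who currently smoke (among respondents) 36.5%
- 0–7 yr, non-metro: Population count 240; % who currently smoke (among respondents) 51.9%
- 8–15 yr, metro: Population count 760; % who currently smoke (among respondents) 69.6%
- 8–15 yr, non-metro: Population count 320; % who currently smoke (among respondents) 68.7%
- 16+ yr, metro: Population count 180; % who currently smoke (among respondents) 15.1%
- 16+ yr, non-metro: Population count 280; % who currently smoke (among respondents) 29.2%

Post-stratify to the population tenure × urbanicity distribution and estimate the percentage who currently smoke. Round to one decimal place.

53.1%

Reweight to the known tenure × urbanicity distribution:
  0–7 yr, metro: (220/2,000) × 36.5 = 4.015
  0–7 yr, non-metro: (240/2,000) × 51.9 = 6.228
  8–15 yr, metro: (760/2,000) × 69.6 = 26.448
  8–15 yr, non-metro: (320/2,000) × 68.7 = 10.992
  16+ yr, metro: (180/2,000) × 15.1 = 1.359
  16+ yr, non-metro: (280/2,000) × 29.2 = 4.088
Post-stratified estimate = 53.13 → 53.1%.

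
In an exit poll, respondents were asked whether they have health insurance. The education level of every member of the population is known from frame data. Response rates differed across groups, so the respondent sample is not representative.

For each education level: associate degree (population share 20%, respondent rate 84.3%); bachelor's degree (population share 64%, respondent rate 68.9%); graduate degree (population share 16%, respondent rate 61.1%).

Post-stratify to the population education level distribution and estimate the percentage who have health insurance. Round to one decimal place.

Reweight to the known education level distribution:
  associate degree: 0.2 × 84.3 = 16.86
  bachelor's degree: 0.64 × 68.9 = 44.096
  graduate degree: 0.16 × 61.1 = 9.776
Post-stratified estimate = 70.732 → 70.7%.

70.7%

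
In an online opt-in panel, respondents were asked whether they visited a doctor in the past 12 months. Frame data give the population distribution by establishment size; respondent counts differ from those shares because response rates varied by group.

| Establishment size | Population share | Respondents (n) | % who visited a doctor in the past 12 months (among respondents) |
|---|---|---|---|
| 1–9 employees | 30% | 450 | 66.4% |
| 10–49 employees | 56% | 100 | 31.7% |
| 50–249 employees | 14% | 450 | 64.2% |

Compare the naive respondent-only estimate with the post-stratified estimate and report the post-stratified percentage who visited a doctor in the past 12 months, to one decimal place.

Without adjustment, the pooled respondent share is:
  (450/1000)×66.4 + (100/1000)×31.7 + (450/1000)×64.2 = 61.94%
Post-stratifying to population shares instead:
  0.3×66.4 + 0.56×31.7 + 0.14×64.2 = 46.66%

46.7%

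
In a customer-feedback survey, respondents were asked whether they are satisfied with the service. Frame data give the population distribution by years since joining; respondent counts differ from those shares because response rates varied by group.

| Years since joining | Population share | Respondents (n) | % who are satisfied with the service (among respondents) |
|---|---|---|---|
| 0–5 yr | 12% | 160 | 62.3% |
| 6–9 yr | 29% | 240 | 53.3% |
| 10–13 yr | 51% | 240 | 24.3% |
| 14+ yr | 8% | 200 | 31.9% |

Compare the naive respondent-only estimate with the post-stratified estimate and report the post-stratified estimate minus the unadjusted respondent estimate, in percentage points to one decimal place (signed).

-3.8 percentage points

Unadjusted (pooled respondent) estimate weights by respondent counts:
  (160/840)×62.3 + (240/840)×53.3 + (240/840)×24.3 + (200/840)×31.9 = 41.6333%
Post-stratified estimate weights by population shares:
  0.12×62.3 + 0.29×53.3 + 0.51×24.3 + 0.08×31.9 = 37.878%
Difference = 37.878 − 41.6333 = -3.7553 pp.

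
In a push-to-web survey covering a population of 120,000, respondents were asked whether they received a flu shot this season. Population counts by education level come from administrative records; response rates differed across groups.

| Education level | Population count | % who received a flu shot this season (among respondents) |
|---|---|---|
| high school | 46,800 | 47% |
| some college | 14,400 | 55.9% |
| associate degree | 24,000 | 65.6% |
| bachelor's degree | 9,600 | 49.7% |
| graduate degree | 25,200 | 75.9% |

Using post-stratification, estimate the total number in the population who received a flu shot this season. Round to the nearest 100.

69,700

Each cell contributes its population count × the respondent rate:
  high school: 46,800 × 47% = 21,996
  some college: 14,400 × 55.9% = 8049.6
  associate degree: 24,000 × 65.6% = 15,744
  bachelor's degree: 9,600 × 49.7% = 4771.2
  graduate degree: 25,200 × 75.9% = 19126.8
Estimated total = 69687.6 → 69,700.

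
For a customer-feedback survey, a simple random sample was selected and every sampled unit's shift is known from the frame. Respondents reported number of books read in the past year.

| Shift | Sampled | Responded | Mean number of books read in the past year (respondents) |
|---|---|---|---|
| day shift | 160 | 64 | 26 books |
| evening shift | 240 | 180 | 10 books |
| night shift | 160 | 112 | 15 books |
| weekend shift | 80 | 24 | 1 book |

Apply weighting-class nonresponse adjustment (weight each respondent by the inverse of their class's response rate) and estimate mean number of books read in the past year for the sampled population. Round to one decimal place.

Response rates by class: day shift 64/160 = 40%, evening shift 180/240 = 75%, night shift 112/160 = 70%, weekend shift 24/80 = 30%.
Each respondent's weight = sampled/responded in their class; summing within a class gives n_sampled, so:
  day shift: 160 × 26 = 4160
  evening shift: 240 × 10 = 2400
  night shift: 160 × 15 = 2400
  weekend shift: 80 × 1 = 80
Adjusted estimate = 9040 / 640 = 14.125 → 14.1.

14.1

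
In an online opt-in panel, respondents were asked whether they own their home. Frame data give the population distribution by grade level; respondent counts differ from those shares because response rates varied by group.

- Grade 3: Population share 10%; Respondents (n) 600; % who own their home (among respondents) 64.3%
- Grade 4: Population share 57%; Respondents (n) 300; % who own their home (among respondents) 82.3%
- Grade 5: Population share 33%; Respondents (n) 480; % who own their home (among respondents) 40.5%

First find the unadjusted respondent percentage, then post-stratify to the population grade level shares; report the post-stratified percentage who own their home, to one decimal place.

66.7%

Without adjustment, the pooled respondent share is:
  (600/1380)×64.3 + (300/1380)×82.3 + (480/1380)×40.5 = 59.9348%
Post-stratifying to population shares instead:
  0.1×64.3 + 0.57×82.3 + 0.33×40.5 = 66.706%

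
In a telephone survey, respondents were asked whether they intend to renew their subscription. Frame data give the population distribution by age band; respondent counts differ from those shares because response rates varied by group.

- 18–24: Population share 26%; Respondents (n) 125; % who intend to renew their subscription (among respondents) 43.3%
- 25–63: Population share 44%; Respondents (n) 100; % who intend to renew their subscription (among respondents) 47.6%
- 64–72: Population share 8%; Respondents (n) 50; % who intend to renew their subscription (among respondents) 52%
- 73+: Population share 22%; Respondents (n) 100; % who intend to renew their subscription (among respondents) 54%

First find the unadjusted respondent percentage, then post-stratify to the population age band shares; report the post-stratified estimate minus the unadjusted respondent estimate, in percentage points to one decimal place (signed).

-0.2 percentage points

Naive respondent-only estimate (weights = respondent counts):
  (125/375)×43.3 + (100/375)×47.6 + (50/375)×52 + (100/375)×54 = 48.46%
Reweighting by population age band shares:
  0.26×43.3 + 0.44×47.6 + 0.08×52 + 0.22×54 = 48.242%
Difference = 48.242 − 48.46 = -0.218 pp.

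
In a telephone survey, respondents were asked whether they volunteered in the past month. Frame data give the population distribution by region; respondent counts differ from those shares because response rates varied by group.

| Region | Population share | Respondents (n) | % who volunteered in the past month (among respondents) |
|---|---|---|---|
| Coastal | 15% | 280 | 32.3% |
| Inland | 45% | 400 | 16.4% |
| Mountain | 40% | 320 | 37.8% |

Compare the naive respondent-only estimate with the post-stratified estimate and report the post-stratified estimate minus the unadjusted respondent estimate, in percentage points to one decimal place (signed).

-0.4 percentage points

Without adjustment, the pooled respondent share is:
  (280/1000)×32.3 + (400/1000)×16.4 + (320/1000)×37.8 = 27.7%
Post-stratified estimate weights by population shares:
  0.15×32.3 + 0.45×16.4 + 0.4×37.8 = 27.345%
Difference = 27.345 − 27.7 = -0.355 pp.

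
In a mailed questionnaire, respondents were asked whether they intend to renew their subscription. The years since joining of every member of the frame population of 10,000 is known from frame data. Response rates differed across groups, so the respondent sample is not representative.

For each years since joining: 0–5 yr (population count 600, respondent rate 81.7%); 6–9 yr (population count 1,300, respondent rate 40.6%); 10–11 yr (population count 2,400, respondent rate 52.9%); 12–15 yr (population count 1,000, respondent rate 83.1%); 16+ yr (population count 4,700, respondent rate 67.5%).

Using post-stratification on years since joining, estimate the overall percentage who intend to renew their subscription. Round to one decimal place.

Reweight to the known years since joining distribution:
  0–5 yr: (600/10,000) × 81.7 = 4.902
  6–9 yr: (1,300/10,000) × 40.6 = 5.278
  10–11 yr: (2,400/10,000) × 52.9 = 12.696
  12–15 yr: (1,000/10,000) × 83.1 = 8.31
  16+ yr: (4,700/10,000) × 67.5 = 31.725
Post-stratified estimate = 62.911 → 62.9%.

62.9%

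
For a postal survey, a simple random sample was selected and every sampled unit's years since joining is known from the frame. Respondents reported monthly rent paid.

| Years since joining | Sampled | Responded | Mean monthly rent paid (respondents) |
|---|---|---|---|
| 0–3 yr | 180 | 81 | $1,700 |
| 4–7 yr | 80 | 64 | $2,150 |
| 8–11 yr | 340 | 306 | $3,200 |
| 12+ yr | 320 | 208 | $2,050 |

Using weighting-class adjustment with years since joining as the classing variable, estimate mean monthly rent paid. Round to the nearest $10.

Class response rates: 0–3 yr 81/180 = 45%, 4–7 yr 64/80 = 80%, 8–11 yr 306/340 = 90%, 12+ yr 208/320 = 65%.
Inverse-response-rate weighting restores each class to its sampled count, so class totals weight by n_sampled:
  0–3 yr: 180 × 1700 = 306,000
  4–7 yr: 80 × 2150 = 172,000
  8–11 yr: 340 × 3200 = 1,088,000
  12+ yr: 320 × 2050 = 656,000
Adjusted estimate = 2,222,000 / 920 = 2415.22 → $2,420.

$2,420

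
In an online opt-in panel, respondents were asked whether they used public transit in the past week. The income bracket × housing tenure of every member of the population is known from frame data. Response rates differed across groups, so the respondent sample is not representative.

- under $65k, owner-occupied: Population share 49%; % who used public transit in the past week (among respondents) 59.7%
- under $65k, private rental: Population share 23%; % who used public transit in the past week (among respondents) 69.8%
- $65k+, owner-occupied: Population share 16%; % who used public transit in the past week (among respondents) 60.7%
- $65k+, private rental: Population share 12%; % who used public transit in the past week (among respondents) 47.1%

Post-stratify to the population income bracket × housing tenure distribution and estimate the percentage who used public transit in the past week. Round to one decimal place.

Reweight to the known income bracket × housing tenure distribution:
  under $65k, owner-occupied: 0.49 × 59.7 = 29.253
  under $65k, private rental: 0.23 × 69.8 = 16.054
  $65k+, owner-occupied: 0.16 × 60.7 = 9.712
  $65k+, private rental: 0.12 × 47.1 = 5.652
Post-stratified estimate = 60.671 → 60.7%.

60.7%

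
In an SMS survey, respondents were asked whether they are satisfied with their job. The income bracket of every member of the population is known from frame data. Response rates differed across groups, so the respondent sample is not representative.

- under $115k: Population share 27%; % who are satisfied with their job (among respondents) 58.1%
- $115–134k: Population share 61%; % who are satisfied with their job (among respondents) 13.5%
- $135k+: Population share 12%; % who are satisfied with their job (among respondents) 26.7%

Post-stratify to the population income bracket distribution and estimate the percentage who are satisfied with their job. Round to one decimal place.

Each cell contributes population-share × respondent value:
  under $115k: 0.27 × 58.1 = 15.687
  $115–134k: 0.61 × 13.5 = 8.235
  $135k+: 0.12 × 26.7 = 3.204
Post-stratified estimate = 27.126 → 27.1%.

27.1%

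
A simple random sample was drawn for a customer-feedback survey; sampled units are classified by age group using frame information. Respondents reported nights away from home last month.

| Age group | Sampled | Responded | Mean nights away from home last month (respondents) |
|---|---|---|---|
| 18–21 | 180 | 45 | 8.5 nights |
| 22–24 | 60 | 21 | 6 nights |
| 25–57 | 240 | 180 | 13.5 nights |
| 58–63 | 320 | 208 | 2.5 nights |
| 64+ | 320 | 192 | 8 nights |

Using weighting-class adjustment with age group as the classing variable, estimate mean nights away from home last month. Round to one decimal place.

Class response rates: 18–21 45/180 = 25%, 22–24 21/60 = 35%, 25–57 180/240 = 75%, 58–63 208/320 = 65%, 64+ 192/320 = 60%.
Each respondent's weight = sampled/responded in their class; summing within a class gives n_sampled, so:
  18–21: 180 × 8.5 = 1530
  22–24: 60 × 6 = 360
  25–57: 240 × 13.5 = 3240
  58–63: 320 × 2.5 = 800
  64+: 320 × 8 = 2560
Adjusted estimate = 8490 / 1,120 = 7.58036 → 7.6.

7.6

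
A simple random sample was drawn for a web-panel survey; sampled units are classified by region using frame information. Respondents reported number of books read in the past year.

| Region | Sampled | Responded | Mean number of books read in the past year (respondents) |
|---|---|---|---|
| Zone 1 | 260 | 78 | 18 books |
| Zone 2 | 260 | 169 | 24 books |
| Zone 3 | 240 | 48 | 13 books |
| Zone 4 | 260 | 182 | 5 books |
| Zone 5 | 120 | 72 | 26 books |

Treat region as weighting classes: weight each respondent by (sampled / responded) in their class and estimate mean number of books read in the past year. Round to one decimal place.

Response rates by class: Zone 1 78/260 = 30%, Zone 2 169/260 = 65%, Zone 3 48/240 = 20%, Zone 4 182/260 = 70%, Zone 5 72/120 = 60%.
With weight = n_sampled/n_responded per class, the weighted class total is n_sampled:
  Zone 1: 260 × 18 = 4680
  Zone 2: 260 × 24 = 6240
  Zone 3: 240 × 13 = 3120
  Zone 4: 260 × 5 = 1300
  Zone 5: 120 × 26 = 3120
Adjusted estimate = 18,460 / 1,140 = 16.193 → 16.2.

16.2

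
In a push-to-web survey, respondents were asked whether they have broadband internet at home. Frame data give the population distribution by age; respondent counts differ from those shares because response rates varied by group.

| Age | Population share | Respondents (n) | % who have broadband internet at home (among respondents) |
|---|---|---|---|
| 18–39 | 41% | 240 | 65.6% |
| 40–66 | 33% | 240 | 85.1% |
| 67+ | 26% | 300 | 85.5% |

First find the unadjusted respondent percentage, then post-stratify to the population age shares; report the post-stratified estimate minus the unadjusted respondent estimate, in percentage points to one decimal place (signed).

-2.0 percentage points

Without adjustment, the pooled respondent share is:
  (240/780)×65.6 + (240/780)×85.1 + (300/780)×85.5 = 79.2538%
Post-stratified estimate weights by population shares:
  0.41×65.6 + 0.33×85.1 + 0.26×85.5 = 77.209%
Difference = 77.209 − 79.2538 = -2.0448 pp.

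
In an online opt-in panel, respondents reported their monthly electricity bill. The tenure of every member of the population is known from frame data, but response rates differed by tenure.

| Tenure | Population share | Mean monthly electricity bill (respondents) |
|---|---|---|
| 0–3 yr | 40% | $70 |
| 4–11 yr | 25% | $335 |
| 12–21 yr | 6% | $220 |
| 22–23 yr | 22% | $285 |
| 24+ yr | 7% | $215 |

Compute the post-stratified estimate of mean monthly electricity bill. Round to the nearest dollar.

Post-stratification weights by population share, not respondent share:
  0–3 yr: 0.4 × 70 = 28
  4–11 yr: 0.25 × 335 = 83.75
  12–21 yr: 0.06 × 220 = 13.2
  22–23 yr: 0.22 × 285 = 62.7
  24+ yr: 0.07 × 215 = 15.05
Post-stratified estimate = 202.7 → $203.

$203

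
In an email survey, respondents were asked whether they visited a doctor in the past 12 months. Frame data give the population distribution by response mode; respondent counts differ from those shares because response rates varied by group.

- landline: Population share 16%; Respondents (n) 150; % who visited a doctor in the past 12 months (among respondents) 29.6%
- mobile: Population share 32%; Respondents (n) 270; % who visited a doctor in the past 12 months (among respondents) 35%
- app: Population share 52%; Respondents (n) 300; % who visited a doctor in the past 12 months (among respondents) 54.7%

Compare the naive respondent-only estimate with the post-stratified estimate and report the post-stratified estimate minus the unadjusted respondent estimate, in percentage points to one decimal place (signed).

+2.3 percentage points

Unadjusted (pooled respondent) estimate weights by respondent counts:
  (150/720)×29.6 + (270/720)×35 + (300/720)×54.7 = 42.0833%
Post-stratifying to population shares instead:
  0.16×29.6 + 0.32×35 + 0.52×54.7 = 44.38%
Difference = 44.38 − 42.0833 = 2.2967 pp.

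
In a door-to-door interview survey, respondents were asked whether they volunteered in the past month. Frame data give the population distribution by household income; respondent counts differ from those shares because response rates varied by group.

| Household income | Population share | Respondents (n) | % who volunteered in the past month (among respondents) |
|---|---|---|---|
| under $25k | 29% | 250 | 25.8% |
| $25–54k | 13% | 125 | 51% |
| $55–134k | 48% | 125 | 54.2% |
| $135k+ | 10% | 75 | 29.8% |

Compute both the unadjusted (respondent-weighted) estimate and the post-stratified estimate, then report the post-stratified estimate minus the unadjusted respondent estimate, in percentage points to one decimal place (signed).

Without adjustment, the pooled respondent share is:
  (250/575)×25.8 + (125/575)×51 + (125/575)×54.2 + (75/575)×29.8 = 37.9739%
Post-stratified estimate weights by population shares:
  0.29×25.8 + 0.13×51 + 0.48×54.2 + 0.1×29.8 = 43.108%
Difference = 43.108 − 37.9739 = 5.1341 pp.

+5.1 percentage points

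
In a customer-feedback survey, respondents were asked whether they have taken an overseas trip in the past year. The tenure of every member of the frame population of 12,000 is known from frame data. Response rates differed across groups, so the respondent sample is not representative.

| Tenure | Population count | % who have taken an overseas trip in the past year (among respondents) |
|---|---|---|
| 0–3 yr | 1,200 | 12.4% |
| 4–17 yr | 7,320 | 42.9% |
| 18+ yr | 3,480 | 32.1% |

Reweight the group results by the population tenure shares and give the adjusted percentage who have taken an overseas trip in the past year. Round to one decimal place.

Reweight to the known tenure distribution:
  0–3 yr: (1,200/12,000) × 12.4 = 1.24
  4–17 yr: (7,320/12,000) × 42.9 = 26.169
  18+ yr: (3,480/12,000) × 32.1 = 9.309
Post-stratified estimate = 36.718 → 36.7%.

36.7%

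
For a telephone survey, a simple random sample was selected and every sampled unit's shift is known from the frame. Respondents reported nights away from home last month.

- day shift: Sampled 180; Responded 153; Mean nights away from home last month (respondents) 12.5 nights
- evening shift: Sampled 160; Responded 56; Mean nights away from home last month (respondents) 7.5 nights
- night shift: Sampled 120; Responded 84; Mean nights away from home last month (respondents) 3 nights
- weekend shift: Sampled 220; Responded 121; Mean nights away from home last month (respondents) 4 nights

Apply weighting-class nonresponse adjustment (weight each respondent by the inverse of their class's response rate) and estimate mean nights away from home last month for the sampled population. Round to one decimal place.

Class response rates: day shift 153/180 = 85%, evening shift 56/160 = 35%, night shift 84/120 = 70%, weekend shift 121/220 = 55%.
With weight = n_sampled/n_responded per class, the weighted class total is n_sampled:
  day shift: 180 × 12.5 = 2250
  evening shift: 160 × 7.5 = 1200
  night shift: 120 × 3 = 360
  weekend shift: 220 × 4 = 880
Adjusted estimate = 4690 / 680 = 6.89706 → 6.9.

6.9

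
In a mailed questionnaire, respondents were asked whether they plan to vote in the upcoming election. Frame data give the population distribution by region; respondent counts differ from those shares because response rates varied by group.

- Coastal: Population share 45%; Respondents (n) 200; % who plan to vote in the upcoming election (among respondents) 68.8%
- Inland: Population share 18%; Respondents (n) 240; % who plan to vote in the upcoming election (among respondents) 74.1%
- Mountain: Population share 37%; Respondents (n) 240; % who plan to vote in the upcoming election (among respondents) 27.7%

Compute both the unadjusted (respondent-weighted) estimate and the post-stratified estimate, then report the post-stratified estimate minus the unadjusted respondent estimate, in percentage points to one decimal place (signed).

Naive respondent-only estimate (weights = respondent counts):
  (200/680)×68.8 + (240/680)×74.1 + (240/680)×27.7 = 56.1647%
Post-stratified estimate weights by population shares:
  0.45×68.8 + 0.18×74.1 + 0.37×27.7 = 54.547%
Difference = 54.547 − 56.1647 = -1.6177 pp.

-1.6 percentage points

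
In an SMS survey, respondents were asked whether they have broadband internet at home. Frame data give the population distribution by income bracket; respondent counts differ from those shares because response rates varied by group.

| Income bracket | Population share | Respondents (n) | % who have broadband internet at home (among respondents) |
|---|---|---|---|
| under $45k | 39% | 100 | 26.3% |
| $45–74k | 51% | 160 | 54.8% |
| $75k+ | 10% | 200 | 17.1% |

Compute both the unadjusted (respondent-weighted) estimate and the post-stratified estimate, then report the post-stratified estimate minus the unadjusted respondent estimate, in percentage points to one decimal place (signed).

+7.7 percentage points

Naive respondent-only estimate (weights = respondent counts):
  (100/460)×26.3 + (160/460)×54.8 + (200/460)×17.1 = 32.213%
Post-stratified estimate weights by population shares:
  0.39×26.3 + 0.51×54.8 + 0.1×17.1 = 39.915%
Difference = 39.915 − 32.213 = 7.702 pp.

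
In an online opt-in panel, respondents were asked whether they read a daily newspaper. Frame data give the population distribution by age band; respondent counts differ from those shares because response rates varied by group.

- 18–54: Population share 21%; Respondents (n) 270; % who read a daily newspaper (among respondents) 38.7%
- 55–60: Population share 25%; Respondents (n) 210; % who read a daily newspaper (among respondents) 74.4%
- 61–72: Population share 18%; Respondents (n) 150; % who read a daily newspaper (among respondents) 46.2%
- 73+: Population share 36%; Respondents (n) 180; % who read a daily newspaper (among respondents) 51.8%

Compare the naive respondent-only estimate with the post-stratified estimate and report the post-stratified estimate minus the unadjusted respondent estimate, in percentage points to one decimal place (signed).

Unadjusted (pooled respondent) estimate weights by respondent counts:
  (270/810)×38.7 + (210/810)×74.4 + (150/810)×46.2 + (180/810)×51.8 = 52.2556%
Reweighting by population age band shares:
  0.21×38.7 + 0.25×74.4 + 0.18×46.2 + 0.36×51.8 = 53.691%
Difference = 53.691 − 52.2556 = 1.4354 pp.

+1.4 percentage points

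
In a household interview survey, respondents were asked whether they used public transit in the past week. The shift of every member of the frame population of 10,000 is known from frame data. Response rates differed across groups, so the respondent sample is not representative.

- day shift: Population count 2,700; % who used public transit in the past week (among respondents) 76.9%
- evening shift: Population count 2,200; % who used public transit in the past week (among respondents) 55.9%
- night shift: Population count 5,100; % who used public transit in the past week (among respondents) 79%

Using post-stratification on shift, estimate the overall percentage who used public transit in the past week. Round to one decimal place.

73.4%

Each cell contributes population-share × respondent value:
  day shift: (2,700/10,000) × 76.9 = 20.763
  evening shift: (2,200/10,000) × 55.9 = 12.298
  night shift: (5,100/10,000) × 79 = 40.29
Post-stratified estimate = 73.351 → 73.4%.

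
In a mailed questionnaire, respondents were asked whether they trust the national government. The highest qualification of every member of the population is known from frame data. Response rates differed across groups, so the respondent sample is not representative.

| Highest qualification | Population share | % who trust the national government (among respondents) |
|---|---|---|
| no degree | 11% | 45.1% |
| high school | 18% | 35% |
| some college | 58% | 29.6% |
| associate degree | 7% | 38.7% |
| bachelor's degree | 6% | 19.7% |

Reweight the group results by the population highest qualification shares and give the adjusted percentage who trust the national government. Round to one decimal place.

Reweight to the known highest qualification distribution:
  no degree: 0.11 × 45.1 = 4.961
  high school: 0.18 × 35 = 6.3
  some college: 0.58 × 29.6 = 17.168
  associate degree: 0.07 × 38.7 = 2.709
  bachelor's degree: 0.06 × 19.7 = 1.182
Post-stratified estimate = 32.32 → 32.3%.

32.3%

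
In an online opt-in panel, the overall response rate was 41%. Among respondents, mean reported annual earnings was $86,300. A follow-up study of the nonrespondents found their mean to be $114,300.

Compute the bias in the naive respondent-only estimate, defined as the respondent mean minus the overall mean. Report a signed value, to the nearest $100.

Nonresponse fraction = 1 − 0.41 = 0.59.
Bias = (nonresponse fraction) × (respondent mean − nonrespondent mean)
     = 0.59 × (86,300 − 114,300) = 0.59 × -28,000 = -16,520.

-$16,500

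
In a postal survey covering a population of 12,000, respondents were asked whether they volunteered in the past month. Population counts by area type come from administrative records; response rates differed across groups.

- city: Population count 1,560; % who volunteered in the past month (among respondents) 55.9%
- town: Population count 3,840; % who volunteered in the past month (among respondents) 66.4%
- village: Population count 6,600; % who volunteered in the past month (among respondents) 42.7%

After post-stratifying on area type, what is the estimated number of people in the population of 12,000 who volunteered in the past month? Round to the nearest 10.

6,240

Apply each group's respondent rate to its population count:
  city: 1,560 × 55.9% = 872.04
  town: 3,840 × 66.4% = 2549.76
  village: 6,600 × 42.7% = 2818.2
Estimated total = 6240 → 6,240.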